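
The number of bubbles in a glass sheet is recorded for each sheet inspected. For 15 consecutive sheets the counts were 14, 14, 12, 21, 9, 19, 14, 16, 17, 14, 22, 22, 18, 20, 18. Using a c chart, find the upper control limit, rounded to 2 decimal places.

c̄ = (14 + 14 + 12 + 21 + 9 + 19 + 14 + 16 + 17 + 14 + 22 + 22 + 18 + 20 + 18) / 15 = 250 / 15 = 16.6667
UCL = c̄ + 3√c̄ = 16.6667 + 3 × √16.6667 = 16.6667 + 3 × 4.0825 = 28.9141

28.91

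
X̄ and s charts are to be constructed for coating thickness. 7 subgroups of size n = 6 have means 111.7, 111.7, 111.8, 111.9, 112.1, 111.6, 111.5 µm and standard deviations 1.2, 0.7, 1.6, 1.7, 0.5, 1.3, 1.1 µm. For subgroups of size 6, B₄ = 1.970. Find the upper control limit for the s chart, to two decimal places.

s̄ = (1.2 + 0.7 + 1.6 + 1.7 + 0.5 + 1.3 + 1.1) / 7 = 1.1571
UCL_s = B₄·s̄ = 1.970 × 1.1571 = 2.2796

2.28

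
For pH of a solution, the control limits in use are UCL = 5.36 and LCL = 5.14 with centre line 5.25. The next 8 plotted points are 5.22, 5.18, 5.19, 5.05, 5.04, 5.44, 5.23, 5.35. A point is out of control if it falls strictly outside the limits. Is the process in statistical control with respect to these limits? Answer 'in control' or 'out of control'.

Compare each point to [5.14, 5.36]: sample 4 = 5.05 < LCL; sample 5 = 5.04 < LCL; sample 6 = 5.44 > UCL.

out of control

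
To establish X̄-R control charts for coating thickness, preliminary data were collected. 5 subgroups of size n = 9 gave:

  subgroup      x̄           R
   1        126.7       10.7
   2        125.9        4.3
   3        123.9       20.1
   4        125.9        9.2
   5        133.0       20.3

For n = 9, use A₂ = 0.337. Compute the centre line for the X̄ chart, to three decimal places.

X̄̄ = (126.7 + 125.9 + 123.9 + 125.9 + 133.0) / 5 = 635.4000 / 5 = 127.0800
CL = X̄̄ = 127.0800

127.080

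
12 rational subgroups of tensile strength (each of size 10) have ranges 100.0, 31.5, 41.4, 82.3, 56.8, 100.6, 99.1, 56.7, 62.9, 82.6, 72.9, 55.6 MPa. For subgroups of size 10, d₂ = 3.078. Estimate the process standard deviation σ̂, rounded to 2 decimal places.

R̄ = (100.0 + 31.5 + 41.4 + 82.3 + 56.8 + 100.6 + 99.1 + 56.7 + 62.9 + 82.6 + 72.9 + 55.6) / 12 = 70.2000
σ̂ = R̄ / d₂ = 70.2000 / 3.078 = 22.8070

22.81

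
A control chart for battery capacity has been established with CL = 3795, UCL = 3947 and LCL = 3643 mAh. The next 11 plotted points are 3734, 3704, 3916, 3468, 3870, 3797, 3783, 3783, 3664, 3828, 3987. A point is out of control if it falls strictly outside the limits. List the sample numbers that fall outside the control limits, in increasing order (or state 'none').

Compare each point to [3643, 3947]: sample 4 = 3468 < LCL; sample 11 = 3987 > UCL.

4, 11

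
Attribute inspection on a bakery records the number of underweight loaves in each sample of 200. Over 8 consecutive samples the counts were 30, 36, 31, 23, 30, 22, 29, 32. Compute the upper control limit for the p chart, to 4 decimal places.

p̄ = Σdᵢ / (k·n) = 233 / (8 × 200) = 0.14563
UCL = p̄ + 3·√(p̄(1−p̄)/n) = 0.14563 + 3 × √(0.14563×0.85437/200) = 0.14563 + 3 × 0.02494 = 0.22045

0.2205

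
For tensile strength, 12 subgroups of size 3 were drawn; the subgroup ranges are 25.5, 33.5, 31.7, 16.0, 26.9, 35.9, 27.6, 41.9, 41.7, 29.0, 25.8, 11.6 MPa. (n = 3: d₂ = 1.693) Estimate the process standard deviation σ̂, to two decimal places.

17.09

R̄ = (25.5 + 33.5 + 31.7 + 16.0 + 26.9 + 35.9 + 27.6 + 41.9 + 41.7 + 29.0 + 25.8 + 11.6) / 12 = 28.9250
σ̂ = R̄ / d₂ = 28.9250 / 1.693 = 17.0851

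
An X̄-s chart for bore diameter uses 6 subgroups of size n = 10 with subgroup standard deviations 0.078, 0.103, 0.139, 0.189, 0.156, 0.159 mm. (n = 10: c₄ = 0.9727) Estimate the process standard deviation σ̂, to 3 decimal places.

0.141

s̄ = (0.078 + 0.103 + 0.139 + 0.189 + 0.156 + 0.159) / 6 = 0.1373
σ̂ = s̄ / c₄ = 0.1373 / 0.9727 = 0.1412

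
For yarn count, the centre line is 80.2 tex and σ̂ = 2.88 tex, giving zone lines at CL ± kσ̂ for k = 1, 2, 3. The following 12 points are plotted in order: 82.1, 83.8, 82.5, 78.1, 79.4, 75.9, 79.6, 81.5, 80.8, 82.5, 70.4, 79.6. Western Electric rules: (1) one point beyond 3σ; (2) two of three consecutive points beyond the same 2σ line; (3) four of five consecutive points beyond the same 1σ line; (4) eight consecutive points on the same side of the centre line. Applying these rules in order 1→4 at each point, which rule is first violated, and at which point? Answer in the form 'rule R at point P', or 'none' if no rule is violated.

Zone of each point (C = within 1σ̂, B = 1σ̂–2σ̂, A = 2σ̂–3σ̂, * = beyond 3σ̂; sign = side of CL): 1:+C, 2:+B, 3:+C, 4:-C, 5:-C, 6:-B, 7:-C, 8:+C, 9:+C, 10:+C, 11:-*, 12:-C
Rule 1 (one point beyond the 3σ limits) is satisfied at point 11.

rule 1 at point 11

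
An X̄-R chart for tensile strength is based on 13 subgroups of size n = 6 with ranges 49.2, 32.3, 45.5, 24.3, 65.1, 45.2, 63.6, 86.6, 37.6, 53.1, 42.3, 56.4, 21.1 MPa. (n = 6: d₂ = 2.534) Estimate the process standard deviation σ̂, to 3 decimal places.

R̄ = (49.2 + 32.3 + 45.5 + 24.3 + 65.1 + 45.2 + 63.6 + 86.6 + 37.6 + 53.1 + 42.3 + 56.4 + 21.1) / 13 = 47.8692
σ̂ = R̄ / d₂ = 47.8692 / 2.534 = 18.8908

18.891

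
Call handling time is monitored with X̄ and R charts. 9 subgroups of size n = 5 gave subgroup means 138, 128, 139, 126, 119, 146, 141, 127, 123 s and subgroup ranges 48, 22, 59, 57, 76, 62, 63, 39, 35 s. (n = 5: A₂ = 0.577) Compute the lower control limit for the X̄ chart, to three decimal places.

X̄̄ = (138 + 128 + 139 + 126 + 119 + 146 + 141 + 127 + 123) / 9 = 1187.0000 / 9 = 131.8889
R̄ = (48 + 22 + 59 + 57 + 76 + 62 + 63 + 39 + 35) / 9 = 461.0000 / 9 = 51.2222
LCL = X̄̄ − A₂·R̄ = 131.8889 − 0.577 × 51.2222 = 102.3337

102.334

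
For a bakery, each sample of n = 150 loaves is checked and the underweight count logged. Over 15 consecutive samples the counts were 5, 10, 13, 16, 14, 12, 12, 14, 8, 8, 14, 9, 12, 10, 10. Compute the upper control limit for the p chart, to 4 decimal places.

0.1384

p̄ = Σdᵢ / (k·n) = 167 / (15 × 150) = 0.07422
UCL = p̄ + 3·√(p̄(1−p̄)/n) = 0.07422 + 3 × √(0.07422×0.92578/150) = 0.07422 + 3 × 0.02140 = 0.13843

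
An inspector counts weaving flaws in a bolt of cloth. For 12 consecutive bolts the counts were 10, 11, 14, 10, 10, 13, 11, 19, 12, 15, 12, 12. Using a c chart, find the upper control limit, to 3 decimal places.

22.988

c̄ = (10 + 11 + 14 + 10 + 10 + 13 + 11 + 19 + 12 + 15 + 12 + 12) / 12 = 149 / 12 = 12.4167
UCL = c̄ + 3√c̄ = 12.4167 + 3 × √12.4167 = 12.4167 + 3 × 3.5237 = 22.9879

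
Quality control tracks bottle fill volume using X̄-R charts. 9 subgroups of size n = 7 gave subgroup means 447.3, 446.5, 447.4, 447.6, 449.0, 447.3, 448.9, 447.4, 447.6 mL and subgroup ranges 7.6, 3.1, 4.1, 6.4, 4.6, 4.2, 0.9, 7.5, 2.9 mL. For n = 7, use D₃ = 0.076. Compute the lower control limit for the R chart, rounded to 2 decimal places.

R̄ = (7.6 + 3.1 + 4.1 + 6.4 + 4.6 + 4.2 + 0.9 + 7.5 + 2.9) / 9 = 41.3000 / 9 = 4.5889
LCL_R = D₃·R̄ = 0.076 × 4.5889 = 0.3488

0.35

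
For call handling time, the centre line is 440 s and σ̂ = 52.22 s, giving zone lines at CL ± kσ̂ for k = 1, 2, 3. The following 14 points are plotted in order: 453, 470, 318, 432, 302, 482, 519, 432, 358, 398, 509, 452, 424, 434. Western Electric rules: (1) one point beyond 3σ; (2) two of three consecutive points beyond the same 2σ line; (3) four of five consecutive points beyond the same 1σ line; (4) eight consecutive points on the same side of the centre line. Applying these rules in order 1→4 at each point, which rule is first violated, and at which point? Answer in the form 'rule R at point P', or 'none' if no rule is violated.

rule 2 at point 5

Zone of each point (C = within 1σ̂, B = 1σ̂–2σ̂, A = 2σ̂–3σ̂, * = beyond 3σ̂; sign = side of CL): 1:+C, 2:+C, 3:-A, 4:-C, 5:-A, 6:+C, 7:+B, 8:-C, 9:-B, 10:-C, 11:+B, 12:+C, 13:-C, 14:-C
Rule 2 (two of three consecutive points beyond the same 2σ limit) is satisfied at point 5.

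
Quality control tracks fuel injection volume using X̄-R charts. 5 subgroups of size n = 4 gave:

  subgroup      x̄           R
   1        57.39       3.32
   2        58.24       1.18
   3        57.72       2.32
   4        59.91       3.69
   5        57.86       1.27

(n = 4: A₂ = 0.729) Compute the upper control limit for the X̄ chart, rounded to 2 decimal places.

X̄̄ = (57.39 + 58.24 + 57.72 + 59.91 + 57.86) / 5 = 291.1200 / 5 = 58.2240
R̄ = (3.32 + 1.18 + 2.32 + 3.69 + 1.27) / 5 = 11.7800 / 5 = 2.3560
UCL = X̄̄ + A₂·R̄ = 58.2240 + 0.729 × 2.3560 = 59.9415

59.94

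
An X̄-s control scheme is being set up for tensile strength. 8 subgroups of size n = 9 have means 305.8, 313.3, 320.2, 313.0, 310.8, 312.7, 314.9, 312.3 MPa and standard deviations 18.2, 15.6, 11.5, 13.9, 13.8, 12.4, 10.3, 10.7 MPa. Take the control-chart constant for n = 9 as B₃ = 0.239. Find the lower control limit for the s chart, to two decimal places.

s̄ = (18.2 + 15.6 + 11.5 + 13.9 + 13.8 + 12.4 + 10.3 + 10.7) / 8 = 13.3000
LCL_s = B₃·s̄ = 0.239 × 13.3000 = 3.1787

3.18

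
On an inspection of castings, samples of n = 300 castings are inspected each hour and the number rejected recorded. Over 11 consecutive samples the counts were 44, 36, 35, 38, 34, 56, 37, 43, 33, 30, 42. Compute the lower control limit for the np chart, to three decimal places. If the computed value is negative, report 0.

21.452

p̄ = Σdᵢ / (k·n) = 428 / (11 × 300) = 0.12970
LCL = np̄ − 3·√(np̄(1−p̄)) = 38.9091 − 3 × 5.8192 = 21.4516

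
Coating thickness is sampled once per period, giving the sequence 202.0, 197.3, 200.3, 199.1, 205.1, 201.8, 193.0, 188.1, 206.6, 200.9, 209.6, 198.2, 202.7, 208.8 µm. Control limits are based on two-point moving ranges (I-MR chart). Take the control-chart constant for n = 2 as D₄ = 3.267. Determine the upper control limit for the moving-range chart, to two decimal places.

21.81

Moving ranges: 4.7, 3.0, 1.2, 6.0, 3.3, 8.8, 4.9, 18.5, 5.7, 8.7, 11.4, 4.5, 6.1; M̄R̄ = 86.8000 / 13 = 6.6769
UCL_MR = D₄·M̄R̄ = 3.267 × 6.6769 = 21.8135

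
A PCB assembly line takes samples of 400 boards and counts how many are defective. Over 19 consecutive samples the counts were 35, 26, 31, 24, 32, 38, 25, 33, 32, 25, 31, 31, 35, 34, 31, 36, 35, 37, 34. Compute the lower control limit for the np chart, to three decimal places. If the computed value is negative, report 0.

15.601

p̄ = Σdᵢ / (k·n) = 605 / (19 × 400) = 0.07961
LCL = np̄ − 3·√(np̄(1−p̄)) = 31.8421 − 3 × 5.4136 = 15.6012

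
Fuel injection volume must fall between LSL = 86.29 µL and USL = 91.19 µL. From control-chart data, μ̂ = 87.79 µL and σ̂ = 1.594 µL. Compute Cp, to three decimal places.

Cp = (USL − LSL) / (6σ̂) = (91.19 − 86.29) / (6 × 1.594) = 4.9000 / 9.5640 = 0.5123

0.512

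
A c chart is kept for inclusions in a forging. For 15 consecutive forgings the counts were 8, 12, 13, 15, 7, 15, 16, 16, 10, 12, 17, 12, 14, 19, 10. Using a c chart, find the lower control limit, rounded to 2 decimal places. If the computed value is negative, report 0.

c̄ = (8 + 12 + 13 + 15 + 7 + 15 + 16 + 16 + 10 + 12 + 17 + 12 + 14 + 19 + 10) / 15 = 196 / 15 = 13.0667
LCL = c̄ − 3√c̄ = 13.0667 − 3 × 3.6148 = 2.2223

2.22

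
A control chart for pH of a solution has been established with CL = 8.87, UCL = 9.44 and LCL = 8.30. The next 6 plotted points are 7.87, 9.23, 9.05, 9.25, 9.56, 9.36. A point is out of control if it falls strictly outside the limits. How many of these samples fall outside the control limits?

Compare each point to [8.30, 9.44]: sample 1 = 7.87 < LCL; sample 5 = 9.56 > UCL.

2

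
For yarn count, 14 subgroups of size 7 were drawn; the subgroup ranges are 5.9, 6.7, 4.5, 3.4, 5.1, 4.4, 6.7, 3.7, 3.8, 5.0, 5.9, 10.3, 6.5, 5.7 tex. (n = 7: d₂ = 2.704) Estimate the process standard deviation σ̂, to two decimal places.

2.05

R̄ = (5.9 + 6.7 + 4.5 + 3.4 + 5.1 + 4.4 + 6.7 + 3.7 + 3.8 + 5.0 + 5.9 + 10.3 + 6.5 + 5.7) / 14 = 5.5429
σ̂ = R̄ / d₂ = 5.5429 / 2.704 = 2.0499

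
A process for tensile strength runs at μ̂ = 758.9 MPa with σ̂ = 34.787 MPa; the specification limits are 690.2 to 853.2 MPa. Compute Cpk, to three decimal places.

Cpu = (USL − μ̂) / (3σ̂) = (853.2 − 758.9) / (3 × 34.787) = 0.9036; Cpl = (μ̂ − LSL) / (3σ̂) = (758.9 − 690.2) / (3 × 34.787) = 0.6583; Cpk = min(Cpu, Cpl) = 0.6583

0.658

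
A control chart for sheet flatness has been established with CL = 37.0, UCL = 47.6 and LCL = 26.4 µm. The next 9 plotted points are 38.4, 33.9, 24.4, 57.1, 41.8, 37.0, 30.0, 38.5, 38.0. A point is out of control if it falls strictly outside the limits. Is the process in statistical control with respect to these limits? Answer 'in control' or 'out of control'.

out of control

Compare each point to [26.4, 47.6]: sample 3 = 24.4 < LCL; sample 4 = 57.1 > UCL.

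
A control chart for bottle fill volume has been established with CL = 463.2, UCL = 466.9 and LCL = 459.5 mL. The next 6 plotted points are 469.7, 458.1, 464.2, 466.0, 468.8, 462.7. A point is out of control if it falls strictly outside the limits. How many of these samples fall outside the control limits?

3

Compare each point to [459.5, 466.9]: sample 1 = 469.7 > UCL; sample 2 = 458.1 < LCL; sample 5 = 468.8 > UCL.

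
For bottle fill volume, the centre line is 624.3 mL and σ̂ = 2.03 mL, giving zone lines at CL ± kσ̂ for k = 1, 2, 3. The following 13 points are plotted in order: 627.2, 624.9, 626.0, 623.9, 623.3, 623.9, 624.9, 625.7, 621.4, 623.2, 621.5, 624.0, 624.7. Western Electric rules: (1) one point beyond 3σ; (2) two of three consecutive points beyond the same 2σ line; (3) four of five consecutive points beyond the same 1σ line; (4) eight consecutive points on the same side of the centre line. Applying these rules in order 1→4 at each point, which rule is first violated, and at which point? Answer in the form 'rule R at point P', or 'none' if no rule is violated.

none

Zone of each point (C = within 1σ̂, B = 1σ̂–2σ̂, A = 2σ̂–3σ̂, * = beyond 3σ̂; sign = side of CL): 1:+B, 2:+C, 3:+C, 4:-C, 5:-C, 6:-C, 7:+C, 8:+C, 9:-B, 10:-C, 11:-B, 12:-C, 13:+C
No rule fires across all 13 points.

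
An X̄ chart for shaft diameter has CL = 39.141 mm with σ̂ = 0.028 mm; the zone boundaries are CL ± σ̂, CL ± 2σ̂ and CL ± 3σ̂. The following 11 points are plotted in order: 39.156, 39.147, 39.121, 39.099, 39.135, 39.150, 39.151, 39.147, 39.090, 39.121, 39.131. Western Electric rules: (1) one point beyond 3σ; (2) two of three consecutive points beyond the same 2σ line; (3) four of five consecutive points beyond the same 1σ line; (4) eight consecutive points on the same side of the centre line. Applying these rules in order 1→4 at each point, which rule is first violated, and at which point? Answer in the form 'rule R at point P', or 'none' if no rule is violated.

Zone of each point (C = within 1σ̂, B = 1σ̂–2σ̂, A = 2σ̂–3σ̂, * = beyond 3σ̂; sign = side of CL): 1:+C, 2:+C, 3:-C, 4:-B, 5:-C, 6:+C, 7:+C, 8:+C, 9:-B, 10:-C, 11:-C
No rule fires across all 11 points.

none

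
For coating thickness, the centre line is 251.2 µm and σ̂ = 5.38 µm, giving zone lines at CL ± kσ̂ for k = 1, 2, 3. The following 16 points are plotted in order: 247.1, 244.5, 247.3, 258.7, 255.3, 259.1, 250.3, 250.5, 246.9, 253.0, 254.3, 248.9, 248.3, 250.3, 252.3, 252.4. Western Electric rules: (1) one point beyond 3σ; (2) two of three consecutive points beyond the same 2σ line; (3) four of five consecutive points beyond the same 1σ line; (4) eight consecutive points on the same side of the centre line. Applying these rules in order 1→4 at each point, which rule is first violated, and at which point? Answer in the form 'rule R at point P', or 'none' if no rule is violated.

Zone of each point (C = within 1σ̂, B = 1σ̂–2σ̂, A = 2σ̂–3σ̂, * = beyond 3σ̂; sign = side of CL): 1:-C, 2:-B, 3:-C, 4:+B, 5:+C, 6:+B, 7:-C, 8:-C, 9:-C, 10:+C, 11:+C, 12:-C, 13:-C, 14:-C, 15:+C, 16:+C
No rule fires across all 16 points.

none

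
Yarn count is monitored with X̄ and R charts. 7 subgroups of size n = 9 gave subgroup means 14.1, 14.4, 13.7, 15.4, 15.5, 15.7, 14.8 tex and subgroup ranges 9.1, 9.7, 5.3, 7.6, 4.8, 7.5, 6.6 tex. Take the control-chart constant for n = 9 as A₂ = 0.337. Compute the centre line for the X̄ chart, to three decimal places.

X̄̄ = (14.1 + 14.4 + 13.7 + 15.4 + 15.5 + 15.7 + 14.8) / 7 = 103.6000 / 7 = 14.8000
CL = X̄̄ = 14.8000

14.800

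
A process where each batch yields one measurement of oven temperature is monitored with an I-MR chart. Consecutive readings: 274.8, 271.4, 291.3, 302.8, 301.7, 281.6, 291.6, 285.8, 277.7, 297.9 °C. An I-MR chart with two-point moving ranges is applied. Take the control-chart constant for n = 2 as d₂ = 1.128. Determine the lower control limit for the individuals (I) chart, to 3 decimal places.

258.080

X̄ = (274.8 + 271.4 + 291.3 + 302.8 + 301.7 + 281.6 + 291.6 + 285.8 + 277.7 + 297.9) / 10 = 287.6600
Moving ranges: 3.4, 19.9, 11.5, 1.1, 20.1, 10.0, 5.8, 8.1, 20.2; M̄R̄ = 100.1000 / 9 = 11.1222
LCL = X̄ − 3·M̄R̄/d₂ = 287.6600 − 3 × 11.1222 / 1.128 = 258.0796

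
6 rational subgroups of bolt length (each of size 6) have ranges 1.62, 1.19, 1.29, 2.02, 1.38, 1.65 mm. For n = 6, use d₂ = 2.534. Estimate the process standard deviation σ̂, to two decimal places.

0.60

R̄ = (1.62 + 1.19 + 1.29 + 2.02 + 1.38 + 1.65) / 6 = 1.5250
σ̂ = R̄ / d₂ = 1.5250 / 2.534 = 0.6018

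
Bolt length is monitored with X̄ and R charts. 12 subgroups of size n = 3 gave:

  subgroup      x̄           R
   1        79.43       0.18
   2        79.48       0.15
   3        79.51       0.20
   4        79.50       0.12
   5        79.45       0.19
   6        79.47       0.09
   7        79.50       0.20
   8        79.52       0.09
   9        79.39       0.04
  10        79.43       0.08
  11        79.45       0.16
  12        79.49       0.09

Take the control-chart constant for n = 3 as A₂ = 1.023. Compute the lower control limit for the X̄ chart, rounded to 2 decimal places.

X̄̄ = (79.43 + 79.48 + 79.51 + 79.50 + 79.45 + 79.47 + 79.50 + 79.52 + 79.39 + 79.43 + 79.45 + 79.49) / 12 = 953.6200 / 12 = 79.4683
R̄ = (0.18 + 0.15 + 0.20 + 0.12 + 0.19 + 0.09 + 0.20 + 0.09 + 0.04 + 0.08 + 0.16 + 0.09) / 12 = 1.5900 / 12 = 0.1325
LCL = X̄̄ − A₂·R̄ = 79.4683 − 1.023 × 0.1325 = 79.3328

79.33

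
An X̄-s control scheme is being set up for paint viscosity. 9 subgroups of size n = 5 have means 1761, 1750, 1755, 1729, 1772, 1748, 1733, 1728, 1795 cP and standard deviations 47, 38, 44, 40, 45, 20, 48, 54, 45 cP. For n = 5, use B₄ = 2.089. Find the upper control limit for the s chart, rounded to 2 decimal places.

s̄ = (47 + 38 + 44 + 40 + 45 + 20 + 48 + 54 + 45) / 9 = 42.3333
UCL_s = B₄·s̄ = 2.089 × 42.3333 = 88.4343

88.43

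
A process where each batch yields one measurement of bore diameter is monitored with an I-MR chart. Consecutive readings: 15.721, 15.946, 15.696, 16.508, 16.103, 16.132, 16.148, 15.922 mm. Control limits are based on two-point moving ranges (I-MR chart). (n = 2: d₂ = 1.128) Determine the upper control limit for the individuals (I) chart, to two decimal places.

X̄ = (15.721 + 15.946 + 15.696 + 16.508 + 16.103 + 16.132 + 16.148 + 15.922) / 8 = 16.0220
Moving ranges: 0.225, 0.250, 0.812, 0.405, 0.029, 0.016, 0.226; M̄R̄ = 1.9630 / 7 = 0.2804
UCL = X̄ + 3·M̄R̄/d₂ = 16.0220 + 3 × 0.2804 / 1.128 = 16.7678

16.77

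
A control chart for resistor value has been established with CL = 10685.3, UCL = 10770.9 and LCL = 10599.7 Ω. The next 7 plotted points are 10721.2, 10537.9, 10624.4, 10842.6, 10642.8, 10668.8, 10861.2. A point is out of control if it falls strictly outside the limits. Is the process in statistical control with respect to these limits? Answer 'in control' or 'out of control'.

out of control

Compare each point to [10599.7, 10770.9]: sample 2 = 10537.9 < LCL; sample 4 = 10842.6 > UCL; sample 7 = 10861.2 > UCL.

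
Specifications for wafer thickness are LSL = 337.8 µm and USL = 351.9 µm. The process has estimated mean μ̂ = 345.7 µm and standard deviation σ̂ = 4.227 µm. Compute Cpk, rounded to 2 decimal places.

Cpu = (USL − μ̂) / (3σ̂) = (351.9 − 345.7) / (3 × 4.227) = 0.4889; Cpl = (μ̂ − LSL) / (3σ̂) = (345.7 − 337.8) / (3 × 4.227) = 0.6230; Cpk = min(Cpu, Cpl) = 0.4889

0.49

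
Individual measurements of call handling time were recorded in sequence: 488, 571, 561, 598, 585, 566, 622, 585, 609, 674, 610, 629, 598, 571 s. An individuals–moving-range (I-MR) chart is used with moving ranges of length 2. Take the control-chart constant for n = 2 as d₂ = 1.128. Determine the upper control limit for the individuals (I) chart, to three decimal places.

689.723

X̄ = (488 + 571 + 561 + 598 + 585 + 566 + 622 + 585 + 609 + 674 + 610 + 629 + 598 + 571) / 14 = 590.5000
Moving ranges: 83, 10, 37, 13, 19, 56, 37, 24, 65, 64, 19, 31, 27; M̄R̄ = 485.0000 / 13 = 37.3077
UCL = X̄ + 3·M̄R̄/d₂ = 590.5000 + 3 × 37.3077 / 1.128 = 689.7226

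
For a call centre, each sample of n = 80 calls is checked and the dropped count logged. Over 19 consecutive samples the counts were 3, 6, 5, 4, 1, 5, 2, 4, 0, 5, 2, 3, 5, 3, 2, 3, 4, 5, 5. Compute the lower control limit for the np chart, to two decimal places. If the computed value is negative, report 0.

0.00

p̄ = Σdᵢ / (k·n) = 67 / (19 × 80) = 0.04408
LCL = np̄ − 3·√(np̄(1−p̄)) = 3.5263 − 3 × 1.8360 = -1.9817 → 0 (negative, so LCL = 0)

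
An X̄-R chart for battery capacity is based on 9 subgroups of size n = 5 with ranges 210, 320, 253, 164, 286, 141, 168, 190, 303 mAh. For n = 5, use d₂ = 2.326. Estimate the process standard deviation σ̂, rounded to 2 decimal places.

97.21

R̄ = (210 + 320 + 253 + 164 + 286 + 141 + 168 + 190 + 303) / 9 = 226.1111
σ̂ = R̄ / d₂ = 226.1111 / 2.326 = 97.2103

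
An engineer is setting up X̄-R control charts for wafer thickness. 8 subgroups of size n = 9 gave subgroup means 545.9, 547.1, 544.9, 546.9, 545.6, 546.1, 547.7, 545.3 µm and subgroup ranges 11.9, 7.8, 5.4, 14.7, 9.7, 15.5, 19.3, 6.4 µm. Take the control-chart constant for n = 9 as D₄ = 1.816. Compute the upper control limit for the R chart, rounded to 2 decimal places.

R̄ = (11.9 + 7.8 + 5.4 + 14.7 + 9.7 + 15.5 + 19.3 + 6.4) / 8 = 90.7000 / 8 = 11.3375
UCL_R = D₄·R̄ = 1.816 × 11.3375 = 20.5889

20.59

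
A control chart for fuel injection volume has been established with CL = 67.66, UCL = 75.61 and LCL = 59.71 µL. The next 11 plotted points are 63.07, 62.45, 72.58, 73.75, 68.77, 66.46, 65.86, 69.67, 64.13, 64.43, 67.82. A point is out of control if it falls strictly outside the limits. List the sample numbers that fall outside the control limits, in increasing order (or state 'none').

none

All 11 points lie within [59.71, 75.61].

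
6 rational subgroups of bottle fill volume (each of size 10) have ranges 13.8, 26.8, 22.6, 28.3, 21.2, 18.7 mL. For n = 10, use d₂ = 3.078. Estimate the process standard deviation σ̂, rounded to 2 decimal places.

7.12

R̄ = (13.8 + 26.8 + 22.6 + 28.3 + 21.2 + 18.7) / 6 = 21.9000
σ̂ = R̄ / d₂ = 21.9000 / 3.078 = 7.1150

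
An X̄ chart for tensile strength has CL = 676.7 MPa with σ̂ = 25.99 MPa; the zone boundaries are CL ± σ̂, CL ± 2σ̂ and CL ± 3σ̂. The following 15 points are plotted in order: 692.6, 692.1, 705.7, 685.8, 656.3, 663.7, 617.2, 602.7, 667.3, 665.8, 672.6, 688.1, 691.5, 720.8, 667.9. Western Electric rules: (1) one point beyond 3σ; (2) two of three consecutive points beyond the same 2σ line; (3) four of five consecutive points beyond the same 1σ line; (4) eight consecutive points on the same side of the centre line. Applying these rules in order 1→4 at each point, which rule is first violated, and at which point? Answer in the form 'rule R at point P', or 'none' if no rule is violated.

Zone of each point (C = within 1σ̂, B = 1σ̂–2σ̂, A = 2σ̂–3σ̂, * = beyond 3σ̂; sign = side of CL): 1:+C, 2:+C, 3:+B, 4:+C, 5:-C, 6:-C, 7:-A, 8:-A, 9:-C, 10:-C, 11:-C, 12:+C, 13:+C, 14:+B, 15:-C
Rule 2 (two of three consecutive points beyond the same 2σ limit) is satisfied at point 8.

rule 2 at point 8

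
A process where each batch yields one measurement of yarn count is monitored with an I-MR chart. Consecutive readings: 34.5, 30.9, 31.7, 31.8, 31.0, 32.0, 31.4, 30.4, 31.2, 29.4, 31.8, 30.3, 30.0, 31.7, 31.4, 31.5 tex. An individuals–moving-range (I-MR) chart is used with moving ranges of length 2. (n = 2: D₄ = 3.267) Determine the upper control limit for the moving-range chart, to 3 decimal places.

3.659

Moving ranges: 3.6, 0.8, 0.1, 0.8, 1.0, 0.6, 1.0, 0.8, 1.8, 2.4, 1.5, 0.3, 1.7, 0.3, 0.1; M̄R̄ = 16.8000 / 15 = 1.1200
UCL_MR = D₄·M̄R̄ = 3.267 × 1.1200 = 3.6590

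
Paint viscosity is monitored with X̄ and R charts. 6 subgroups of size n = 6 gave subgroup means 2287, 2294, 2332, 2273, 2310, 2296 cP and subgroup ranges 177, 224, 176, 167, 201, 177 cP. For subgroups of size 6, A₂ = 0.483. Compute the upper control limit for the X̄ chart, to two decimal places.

2388.99

X̄̄ = (2287 + 2294 + 2332 + 2273 + 2310 + 2296) / 6 = 13792.0000 / 6 = 2298.6667
R̄ = (177 + 224 + 176 + 167 + 201 + 177) / 6 = 1122.0000 / 6 = 187.0000
UCL = X̄̄ + A₂·R̄ = 2298.6667 + 0.483 × 187.0000 = 2388.9877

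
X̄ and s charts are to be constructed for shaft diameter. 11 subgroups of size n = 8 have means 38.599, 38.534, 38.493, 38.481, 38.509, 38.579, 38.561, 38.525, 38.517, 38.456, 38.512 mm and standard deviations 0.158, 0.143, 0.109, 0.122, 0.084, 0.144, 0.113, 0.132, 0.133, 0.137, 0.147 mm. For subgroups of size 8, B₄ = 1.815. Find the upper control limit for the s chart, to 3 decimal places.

s̄ = (0.158 + 0.143 + 0.109 + 0.122 + 0.084 + 0.144 + 0.113 + 0.132 + 0.133 + 0.137 + 0.147) / 11 = 0.1293
UCL_s = B₄·s̄ = 1.815 × 0.1293 = 0.2346

0.235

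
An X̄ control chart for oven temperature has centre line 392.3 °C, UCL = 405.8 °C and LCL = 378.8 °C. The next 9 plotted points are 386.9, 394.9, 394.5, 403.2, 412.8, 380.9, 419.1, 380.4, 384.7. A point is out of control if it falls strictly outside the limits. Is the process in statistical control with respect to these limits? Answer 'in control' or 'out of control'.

out of control

Compare each point to [378.8, 405.8]: sample 5 = 412.8 > UCL; sample 7 = 419.1 > UCL.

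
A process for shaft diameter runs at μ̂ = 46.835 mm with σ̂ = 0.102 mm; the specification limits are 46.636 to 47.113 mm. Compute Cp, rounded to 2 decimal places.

0.78

Cp = (USL − LSL) / (6σ̂) = (47.113 − 46.636) / (6 × 0.102) = 0.4770 / 0.6120 = 0.7794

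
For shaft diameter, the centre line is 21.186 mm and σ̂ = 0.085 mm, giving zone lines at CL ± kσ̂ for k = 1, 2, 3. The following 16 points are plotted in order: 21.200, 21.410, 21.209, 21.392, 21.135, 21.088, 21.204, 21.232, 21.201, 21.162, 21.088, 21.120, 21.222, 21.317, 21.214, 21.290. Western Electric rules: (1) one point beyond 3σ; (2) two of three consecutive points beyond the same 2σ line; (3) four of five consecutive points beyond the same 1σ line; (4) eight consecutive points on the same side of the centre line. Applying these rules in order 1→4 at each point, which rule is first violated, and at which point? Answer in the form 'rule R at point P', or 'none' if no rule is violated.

rule 2 at point 4

Zone of each point (C = within 1σ̂, B = 1σ̂–2σ̂, A = 2σ̂–3σ̂, * = beyond 3σ̂; sign = side of CL): 1:+C, 2:+A, 3:+C, 4:+A, 5:-C, 6:-B, 7:+C, 8:+C, 9:+C, 10:-C, 11:-B, 12:-C, 13:+C, 14:+B, 15:+C, 16:+B
Rule 2 (two of three consecutive points beyond the same 2σ limit) is satisfied at point 4.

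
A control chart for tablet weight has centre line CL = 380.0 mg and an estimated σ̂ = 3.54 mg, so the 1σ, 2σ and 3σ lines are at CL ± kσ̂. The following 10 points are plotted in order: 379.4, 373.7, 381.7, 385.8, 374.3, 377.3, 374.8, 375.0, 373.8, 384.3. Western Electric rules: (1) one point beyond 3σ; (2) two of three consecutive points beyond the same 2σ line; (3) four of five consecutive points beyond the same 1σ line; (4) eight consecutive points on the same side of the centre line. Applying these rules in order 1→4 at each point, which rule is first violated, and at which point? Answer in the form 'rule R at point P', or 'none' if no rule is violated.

Zone of each point (C = within 1σ̂, B = 1σ̂–2σ̂, A = 2σ̂–3σ̂, * = beyond 3σ̂; sign = side of CL): 1:-C, 2:-B, 3:+C, 4:+B, 5:-B, 6:-C, 7:-B, 8:-B, 9:-B, 10:+B
Rule 3 (four of five consecutive points beyond the same 1σ limit) is satisfied at point 9.

rule 3 at point 9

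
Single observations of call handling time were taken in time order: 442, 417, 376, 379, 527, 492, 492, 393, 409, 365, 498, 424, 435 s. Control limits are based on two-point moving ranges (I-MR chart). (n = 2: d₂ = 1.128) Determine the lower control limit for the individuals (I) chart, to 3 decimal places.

X̄ = (442 + 417 + 376 + 379 + 527 + 492 + 492 + 393 + 409 + 365 + 498 + 424 + 435) / 13 = 434.5385
Moving ranges: 25, 41, 3, 148, 35, 0, 99, 16, 44, 133, 74, 11; M̄R̄ = 629.0000 / 12 = 52.4167
LCL = X̄ − 3·M̄R̄/d₂ = 434.5385 − 3 × 52.4167 / 1.128 = 295.1324

295.132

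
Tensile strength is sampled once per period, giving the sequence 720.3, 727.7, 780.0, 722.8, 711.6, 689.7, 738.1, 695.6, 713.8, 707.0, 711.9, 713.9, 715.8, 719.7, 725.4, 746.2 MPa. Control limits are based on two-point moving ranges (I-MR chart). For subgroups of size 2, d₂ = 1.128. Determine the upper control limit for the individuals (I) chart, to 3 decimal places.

X̄ = (720.3 + 727.7 + 780.0 + 722.8 + 711.6 + 689.7 + 738.1 + 695.6 + 713.8 + 707.0 + 711.9 + 713.9 + 715.8 + 719.7 + 725.4 + 746.2) / 16 = 721.2188
Moving ranges: 7.4, 52.3, 57.2, 11.2, 21.9, 48.4, 42.5, 18.2, 6.8, 4.9, 2.0, 1.9, 3.9, 5.7, 20.8; M̄R̄ = 305.1000 / 15 = 20.3400
UCL = X̄ + 3·M̄R̄/d₂ = 721.2188 + 3 × 20.3400 / 1.128 = 775.3145

775.314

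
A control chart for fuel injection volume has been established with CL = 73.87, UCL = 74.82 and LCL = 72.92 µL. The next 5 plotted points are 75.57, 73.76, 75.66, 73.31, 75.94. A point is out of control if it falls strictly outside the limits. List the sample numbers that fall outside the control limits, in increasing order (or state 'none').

1, 3, 5

Compare each point to [72.92, 74.82]: sample 1 = 75.57 > UCL; sample 3 = 75.66 > UCL; sample 5 = 75.94 > UCL.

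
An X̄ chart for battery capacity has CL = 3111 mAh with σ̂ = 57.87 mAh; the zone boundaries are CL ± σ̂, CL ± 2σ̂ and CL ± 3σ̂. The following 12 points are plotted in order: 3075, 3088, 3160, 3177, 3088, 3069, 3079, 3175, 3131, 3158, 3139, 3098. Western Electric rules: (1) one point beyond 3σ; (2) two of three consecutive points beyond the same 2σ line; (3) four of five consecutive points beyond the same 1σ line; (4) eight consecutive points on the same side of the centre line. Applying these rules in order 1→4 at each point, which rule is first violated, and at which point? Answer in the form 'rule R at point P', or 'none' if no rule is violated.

Zone of each point (C = within 1σ̂, B = 1σ̂–2σ̂, A = 2σ̂–3σ̂, * = beyond 3σ̂; sign = side of CL): 1:-C, 2:-C, 3:+C, 4:+B, 5:-C, 6:-C, 7:-C, 8:+B, 9:+C, 10:+C, 11:+C, 12:-C
No rule fires across all 12 points.

none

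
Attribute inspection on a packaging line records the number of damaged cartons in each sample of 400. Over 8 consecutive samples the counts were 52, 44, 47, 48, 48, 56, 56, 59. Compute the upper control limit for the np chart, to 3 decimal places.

71.304

p̄ = Σdᵢ / (k·n) = 410 / (8 × 400) = 0.12812
UCL = np̄ + 3·√(np̄(1−p̄)) = 51.2500 + 3 × √(51.2500×0.87187) = 51.2500 + 3 × 6.6846 = 71.3037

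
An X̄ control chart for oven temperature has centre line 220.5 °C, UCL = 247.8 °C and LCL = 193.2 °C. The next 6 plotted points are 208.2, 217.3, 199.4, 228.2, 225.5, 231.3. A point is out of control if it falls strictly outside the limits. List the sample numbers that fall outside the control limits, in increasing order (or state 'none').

All 6 points lie within [193.2, 247.8].

none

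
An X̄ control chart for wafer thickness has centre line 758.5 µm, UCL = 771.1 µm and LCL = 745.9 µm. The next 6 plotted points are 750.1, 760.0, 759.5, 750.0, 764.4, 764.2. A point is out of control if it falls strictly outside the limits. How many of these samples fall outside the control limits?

0

All 6 points lie within [745.9, 771.1].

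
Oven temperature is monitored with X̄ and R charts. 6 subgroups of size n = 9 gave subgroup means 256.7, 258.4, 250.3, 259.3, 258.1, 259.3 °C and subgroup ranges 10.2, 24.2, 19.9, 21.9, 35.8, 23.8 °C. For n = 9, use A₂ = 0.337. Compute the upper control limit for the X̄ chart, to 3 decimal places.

X̄̄ = (256.7 + 258.4 + 250.3 + 259.3 + 258.1 + 259.3) / 6 = 1542.1000 / 6 = 257.0167
R̄ = (10.2 + 24.2 + 19.9 + 21.9 + 35.8 + 23.8) / 6 = 135.8000 / 6 = 22.6333
UCL = X̄̄ + A₂·R̄ = 257.0167 + 0.337 × 22.6333 = 264.6441

264.644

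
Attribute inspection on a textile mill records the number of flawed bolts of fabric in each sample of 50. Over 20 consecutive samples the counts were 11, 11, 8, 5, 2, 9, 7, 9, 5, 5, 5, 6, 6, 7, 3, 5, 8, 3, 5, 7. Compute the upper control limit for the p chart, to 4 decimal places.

0.2683

p̄ = Σdᵢ / (k·n) = 127 / (20 × 50) = 0.12700
UCL = p̄ + 3·√(p̄(1−p̄)/n) = 0.12700 + 3 × √(0.12700×0.87300/50) = 0.12700 + 3 × 0.04709 = 0.26827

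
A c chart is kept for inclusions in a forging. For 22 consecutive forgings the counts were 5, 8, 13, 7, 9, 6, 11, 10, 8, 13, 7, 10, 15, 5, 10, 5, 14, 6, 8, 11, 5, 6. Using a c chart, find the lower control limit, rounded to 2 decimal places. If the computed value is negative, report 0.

c̄ = (5 + 8 + 13 + 7 + 9 + 6 + 11 + 10 + 8 + 13 + 7 + 10 + 15 + 5 + 10 + 5 + 14 + 6 + 8 + 11 + 5 + 6) / 22 = 192 / 22 = 8.7273
LCL = c̄ − 3√c̄ = 8.7273 − 3 × 2.9542 = -0.1353 → 0 (cannot be negative)

0.00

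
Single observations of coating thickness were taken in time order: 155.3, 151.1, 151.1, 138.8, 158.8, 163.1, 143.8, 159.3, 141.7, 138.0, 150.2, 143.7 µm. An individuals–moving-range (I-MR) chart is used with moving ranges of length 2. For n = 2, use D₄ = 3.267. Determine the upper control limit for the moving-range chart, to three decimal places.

Moving ranges: 4.2, 0.0, 12.3, 20.0, 4.3, 19.3, 15.5, 17.6, 3.7, 12.2, 6.5; M̄R̄ = 115.6000 / 11 = 10.5091
UCL_MR = D₄·M̄R̄ = 3.267 × 10.5091 = 34.3332

34.333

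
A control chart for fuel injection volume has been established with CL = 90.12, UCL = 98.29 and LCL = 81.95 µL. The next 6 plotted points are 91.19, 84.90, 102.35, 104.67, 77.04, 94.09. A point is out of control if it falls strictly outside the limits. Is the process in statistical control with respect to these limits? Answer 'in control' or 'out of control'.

Compare each point to [81.95, 98.29]: sample 3 = 102.35 > UCL; sample 4 = 104.67 > UCL; sample 5 = 77.04 < LCL.

out of control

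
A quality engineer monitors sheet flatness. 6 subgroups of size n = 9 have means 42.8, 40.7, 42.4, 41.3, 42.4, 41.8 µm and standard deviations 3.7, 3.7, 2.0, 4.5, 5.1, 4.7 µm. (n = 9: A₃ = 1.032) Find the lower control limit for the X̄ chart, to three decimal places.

X̄̄ = (42.8 + 40.7 + 42.4 + 41.3 + 42.4 + 41.8) / 6 = 41.9000
s̄ = (3.7 + 3.7 + 2.0 + 4.5 + 5.1 + 4.7) / 6 = 3.9500
LCL = X̄̄ − A₃·s̄ = 41.9000 − 1.032 × 3.9500 = 37.8236

37.824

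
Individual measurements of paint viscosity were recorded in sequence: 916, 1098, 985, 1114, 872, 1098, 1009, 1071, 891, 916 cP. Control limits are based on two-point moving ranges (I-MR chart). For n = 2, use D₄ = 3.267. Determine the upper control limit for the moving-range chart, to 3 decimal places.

453.024

Moving ranges: 182, 113, 129, 242, 226, 89, 62, 180, 25; M̄R̄ = 1248.0000 / 9 = 138.6667
UCL_MR = D₄·M̄R̄ = 3.267 × 138.6667 = 453.0240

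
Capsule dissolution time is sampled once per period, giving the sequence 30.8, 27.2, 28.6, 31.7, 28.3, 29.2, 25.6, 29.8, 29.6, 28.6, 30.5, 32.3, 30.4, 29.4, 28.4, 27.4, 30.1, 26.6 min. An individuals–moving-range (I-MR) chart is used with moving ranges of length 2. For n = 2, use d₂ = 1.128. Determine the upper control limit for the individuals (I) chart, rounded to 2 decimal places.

34.80

X̄ = (30.8 + 27.2 + 28.6 + 31.7 + 28.3 + 29.2 + 25.6 + 29.8 + 29.6 + 28.6 + 30.5 + 32.3 + 30.4 + 29.4 + 28.4 + 27.4 + 30.1 + 26.6) / 18 = 29.1389
Moving ranges: 3.6, 1.4, 3.1, 3.4, 0.9, 3.6, 4.2, 0.2, 1.0, 1.9, 1.8, 1.9, 1.0, 1.0, 1.0, 2.7, 3.5; M̄R̄ = 36.2000 / 17 = 2.1294
UCL = X̄ + 3·M̄R̄/d₂ = 29.1389 + 3 × 2.1294 / 1.128 = 34.8022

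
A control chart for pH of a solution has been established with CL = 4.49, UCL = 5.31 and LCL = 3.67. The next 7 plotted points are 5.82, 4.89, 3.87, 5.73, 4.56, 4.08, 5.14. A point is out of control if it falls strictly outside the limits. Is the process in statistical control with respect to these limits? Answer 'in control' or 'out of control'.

out of control

Compare each point to [3.67, 5.31]: sample 1 = 5.82 > UCL; sample 4 = 5.73 > UCL.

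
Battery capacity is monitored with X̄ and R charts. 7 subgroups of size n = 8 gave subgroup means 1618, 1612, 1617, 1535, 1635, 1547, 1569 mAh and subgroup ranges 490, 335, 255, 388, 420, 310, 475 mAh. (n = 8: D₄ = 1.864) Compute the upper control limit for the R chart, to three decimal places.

711.782

R̄ = (490 + 335 + 255 + 388 + 420 + 310 + 475) / 7 = 2673.0000 / 7 = 381.8571
UCL_R = D₄·R̄ = 1.864 × 381.8571 = 711.7817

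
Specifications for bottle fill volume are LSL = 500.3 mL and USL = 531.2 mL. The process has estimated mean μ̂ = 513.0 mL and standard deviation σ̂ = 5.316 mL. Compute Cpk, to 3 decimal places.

Cpu = (USL − μ̂) / (3σ̂) = (531.2 − 513.0) / (3 × 5.316) = 1.1412; Cpl = (μ̂ − LSL) / (3σ̂) = (513.0 − 500.3) / (3 × 5.316) = 0.7963; Cpk = min(Cpu, Cpl) = 0.7963

0.796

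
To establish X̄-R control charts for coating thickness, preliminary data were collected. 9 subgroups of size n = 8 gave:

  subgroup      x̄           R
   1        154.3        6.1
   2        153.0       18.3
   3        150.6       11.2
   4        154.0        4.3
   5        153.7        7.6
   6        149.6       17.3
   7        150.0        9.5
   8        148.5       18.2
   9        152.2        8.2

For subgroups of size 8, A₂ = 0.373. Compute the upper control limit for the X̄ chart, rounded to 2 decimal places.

155.94

X̄̄ = (154.3 + 153.0 + 150.6 + 154.0 + 153.7 + 149.6 + 150.0 + 148.5 + 152.2) / 9 = 1365.9000 / 9 = 151.7667
R̄ = (6.1 + 18.3 + 11.2 + 4.3 + 7.6 + 17.3 + 9.5 + 18.2 + 8.2) / 9 = 100.7000 / 9 = 11.1889
UCL = X̄̄ + A₂·R̄ = 151.7667 + 0.373 × 11.1889 = 155.9401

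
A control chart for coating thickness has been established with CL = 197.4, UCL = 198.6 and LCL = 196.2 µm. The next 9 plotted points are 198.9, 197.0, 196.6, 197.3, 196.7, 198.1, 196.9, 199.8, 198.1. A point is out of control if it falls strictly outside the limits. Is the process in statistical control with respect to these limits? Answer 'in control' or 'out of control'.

out of control

Compare each point to [196.2, 198.6]: sample 1 = 198.9 > UCL; sample 8 = 199.8 > UCL.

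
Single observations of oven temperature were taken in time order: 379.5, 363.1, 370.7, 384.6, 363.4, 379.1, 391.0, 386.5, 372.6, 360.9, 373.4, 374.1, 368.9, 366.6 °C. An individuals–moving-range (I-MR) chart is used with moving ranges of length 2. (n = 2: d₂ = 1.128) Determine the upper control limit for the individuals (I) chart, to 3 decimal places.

X̄ = (379.5 + 363.1 + 370.7 + 384.6 + 363.4 + 379.1 + 391.0 + 386.5 + 372.6 + 360.9 + 373.4 + 374.1 + 368.9 + 366.6) / 14 = 373.8857
Moving ranges: 16.4, 7.6, 13.9, 21.2, 15.7, 11.9, 4.5, 13.9, 11.7, 12.5, 0.7, 5.2, 2.3; M̄R̄ = 137.5000 / 13 = 10.5769
UCL = X̄ + 3·M̄R̄/d₂ = 373.8857 + 3 × 10.5769 / 1.128 = 402.0158

402.016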